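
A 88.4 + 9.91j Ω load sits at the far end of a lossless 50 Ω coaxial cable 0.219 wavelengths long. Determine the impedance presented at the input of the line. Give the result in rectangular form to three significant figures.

Z_in ≈ 29.4 − j9.88 Ω

βl = 2π × 0.219 = 78.8°
tan(βl) = tan(78.8°) = 5.07
Z_in = Z_0·(Z_L + jZ_0·tanβl)/(Z_0 + jZ_L·tanβl)
     = 50·(88.4 + j263)/(-0.233 + j448)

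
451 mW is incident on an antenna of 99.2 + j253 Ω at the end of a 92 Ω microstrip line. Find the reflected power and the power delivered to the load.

|Γ| = |(7.2 + j253)/(191.2 + j253)| = 0.798
|Γ|² = 0.637
P_refl = |Γ|²·P_inc = 287 mW, P_del = (1 − |Γ|²)·P_inc = 164 mW

P_reflected ≈ 287 mW; P_delivered ≈ 164 mW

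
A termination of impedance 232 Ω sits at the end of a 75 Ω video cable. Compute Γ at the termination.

Γ = (Z_L − Z_0)/(Z_L + Z_0) = (232 − 75)/(232 + 75) = 157/307

Γ = 0.511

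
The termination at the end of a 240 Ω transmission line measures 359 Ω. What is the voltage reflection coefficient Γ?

Γ = 0.199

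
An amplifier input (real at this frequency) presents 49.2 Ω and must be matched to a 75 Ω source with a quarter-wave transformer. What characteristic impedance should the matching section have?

Z_qwt = √(Z_0·R_L) = √(75 × 49.2) = √3690

Z_qwt ≈ 60.7 Ω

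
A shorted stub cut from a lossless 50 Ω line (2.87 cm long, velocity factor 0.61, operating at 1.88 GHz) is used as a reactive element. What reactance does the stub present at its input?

X_in ≈ -173 Ω (capacitive)

λ = v/f = 0.61·c / 1.88 GHz = 0.0973 m
βl = 2π·l/λ = 2π × 0.295 = 106°
tan(βl) = -3.45
For a shorted stub, Z_in = jZ_0·tan(βl)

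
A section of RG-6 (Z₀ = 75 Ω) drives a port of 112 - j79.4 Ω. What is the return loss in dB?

Γ = (37 − j79.4)/(187 − j79.4), |Γ| = 0.431
RL = −20·log₁₀|Γ| = −20·log₁₀(0.431)

RL ≈ 7.31 dB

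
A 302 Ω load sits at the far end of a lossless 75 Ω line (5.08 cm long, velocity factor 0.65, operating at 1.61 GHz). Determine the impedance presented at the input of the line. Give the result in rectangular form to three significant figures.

λ = v/f = 0.65·c / 1.61 GHz = 0.121 m
βl = 2π·l/λ = 2π × 0.419 = 151°
tan(βl) = tan(151°) = -0.554
Z_in = Z_0·(Z_L + jZ_0·tanβl)/(Z_0 + jZ_L·tanβl)
     = 75·(302 − j41.6)/(75 − j167)

Z_in ≈ 66 + j106 Ω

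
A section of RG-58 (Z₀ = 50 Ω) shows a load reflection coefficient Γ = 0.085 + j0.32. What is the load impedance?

Z_L = Z_0·(1 + Γ)/(1 − Γ) = 50·(1.08 + j0.32)/(0.915 − j0.32)

Z_L ≈ 47.4 + j34.1 Ω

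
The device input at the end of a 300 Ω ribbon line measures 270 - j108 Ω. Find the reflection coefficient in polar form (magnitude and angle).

Γ = (Z_L − Z_0)/(Z_L + Z_0) = (-30 − j108)/(570 − j108)
|Γ| = 112/580 = 0.193

Γ ≈ 0.193 ∠ -94.8°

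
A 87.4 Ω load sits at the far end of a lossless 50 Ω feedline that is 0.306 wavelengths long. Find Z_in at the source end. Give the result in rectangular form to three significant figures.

Z_in ≈ 31.1 + j11.8 Ω

βl = 2π × 0.306 = 110°
tan(βl) = tan(110°) = -2.72
Z_in = Z_0·(Z_L + jZ_0·tanβl)/(Z_0 + jZ_L·tanβl)
     = 50·(87.4 − j136)/(50 − j238)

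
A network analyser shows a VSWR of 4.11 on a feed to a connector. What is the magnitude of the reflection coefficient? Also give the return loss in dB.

|Γ| = (S − 1)/(S + 1) = (4.11 − 1)/(4.11 + 1) = 3.11/5.11
RL = −20·log₁₀|Γ| = −20·log₁₀(0.609)

|Γ| ≈ 0.609; return loss ≈ 4.31 dB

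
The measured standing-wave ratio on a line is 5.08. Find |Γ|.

|Γ| ≈ 0.671

|Γ| = (S − 1)/(S + 1) = (5.08 − 1)/(5.08 + 1) = 4.08/6.08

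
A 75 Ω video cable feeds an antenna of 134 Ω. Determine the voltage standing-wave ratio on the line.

VSWR ≈ 1.79

Γ = (134 − 75)/(134 + 75) = 0.282
VSWR = (1 + 0.282)/(1 − 0.282)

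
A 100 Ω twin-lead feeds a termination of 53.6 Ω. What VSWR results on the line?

Γ = (53.6 − 100)/(53.6 + 100) = -0.302
VSWR = (1 + 0.302)/(1 − 0.302)

VSWR ≈ 1.87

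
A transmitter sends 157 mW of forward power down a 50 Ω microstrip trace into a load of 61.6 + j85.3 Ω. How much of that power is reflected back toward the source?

|Γ| = |(11.6 + j85.3)/(111.6 + j85.3)| = 0.613
|Γ|² = 0.376
P_refl = |Γ|²·P_inc = 59 mW, P_del = (1 − |Γ|²)·P_inc = 98 mW

P_reflected ≈ 59 mW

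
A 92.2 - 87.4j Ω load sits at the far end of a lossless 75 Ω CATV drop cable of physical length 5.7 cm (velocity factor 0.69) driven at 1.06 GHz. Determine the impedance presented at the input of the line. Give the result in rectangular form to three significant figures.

λ = v/f = 0.69·c / 1.06 GHz = 0.195 m
βl = 2π·l/λ = 2π × 0.292 = 105°
tan(βl) = tan(105°) = -3.71
Z_in = Z_0·(Z_L + jZ_0·tanβl)/(Z_0 + jZ_L·tanβl)
     = 75·(92.2 − j366)/(-249 − j342)

Z_in ≈ 42.7 + j51.4 Ω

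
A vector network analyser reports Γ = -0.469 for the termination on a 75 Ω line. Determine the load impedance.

Z_L ≈ 27.1 Ω

Z_L = Z_0·(1 + Γ)/(1 − Γ) = 75·(0.531)/(1.47)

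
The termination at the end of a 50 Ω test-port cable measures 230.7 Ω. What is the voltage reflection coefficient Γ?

Γ = 0.644

Γ = (Z_L − Z_0)/(Z_L + Z_0) = (230.7 − 50)/(230.7 + 50) = 180.7/280.7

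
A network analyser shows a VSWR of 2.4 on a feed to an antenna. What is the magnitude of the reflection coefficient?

|Γ| ≈ 0.412

|Γ| = (S − 1)/(S + 1) = (2.4 − 1)/(2.4 + 1) = 1.4/3.4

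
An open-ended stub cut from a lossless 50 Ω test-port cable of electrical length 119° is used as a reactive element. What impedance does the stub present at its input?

Z_in ≈ +j27.7 Ω

tan(βl) = -1.8
For an open-ended stub, Z_in = −jZ_0·cot(βl) = −jZ_0/tan(βl)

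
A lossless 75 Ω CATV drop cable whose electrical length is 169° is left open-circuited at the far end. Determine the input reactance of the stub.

tan(βl) = -0.194
For an open-circuited stub, Z_in = −jZ_0·cot(βl) = −jZ_0/tan(βl)

X_in ≈ 386 Ω (inductive)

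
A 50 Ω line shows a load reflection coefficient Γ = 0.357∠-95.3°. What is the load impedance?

Z_L = Z_0·(1 + Γ)/(1 − Γ) = 50·(0.967 − j0.355)/(1.03 + j0.355)

Z_L ≈ 36.6 − j29.8 Ω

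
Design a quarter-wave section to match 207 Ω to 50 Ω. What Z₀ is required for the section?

Z_qwt = √(Z_0·R_L) = √(50 × 207) = √10350

Z_qwt ≈ 102 Ω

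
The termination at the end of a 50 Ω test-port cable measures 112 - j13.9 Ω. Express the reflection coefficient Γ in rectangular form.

Γ ≈ 0.387 − j0.0526

Γ = (Z_L − Z_0)/(Z_L + Z_0) = (62 − j13.9)/(162 − j13.9)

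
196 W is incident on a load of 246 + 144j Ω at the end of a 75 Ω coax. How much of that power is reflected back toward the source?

|Γ| = |(171 + j144)/(321 + j144)| = 0.635
|Γ|² = 0.404
P_refl = |Γ|²·P_inc = 79.1 W, P_del = (1 − |Γ|²)·P_inc = 117 W

P_reflected ≈ 79.1 W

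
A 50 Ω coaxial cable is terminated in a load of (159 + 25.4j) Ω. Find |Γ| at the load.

Γ = (Z_L − Z_0)/(Z_L + Z_0) = (109 + j25.4)/(209 + j25.4)
|Γ| = 112/211

|Γ| ≈ 0.532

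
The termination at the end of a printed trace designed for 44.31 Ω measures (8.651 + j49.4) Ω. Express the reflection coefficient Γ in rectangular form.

Γ ≈ 0.105 + j0.835

Γ = (Z_L − Z_0)/(Z_L + Z_0) = (-35.66 + j49.4)/(52.96 + j49.4)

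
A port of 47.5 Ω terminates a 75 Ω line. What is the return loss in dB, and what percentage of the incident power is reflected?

Γ = (47.5 − 75)/(47.5 + 75) = -0.224
RL = −20·log₁₀(0.224) = 13 dB
P_refl/P_inc = |Γ|² = 0.0504

RL ≈ 13 dB; 5.04% of incident power reflected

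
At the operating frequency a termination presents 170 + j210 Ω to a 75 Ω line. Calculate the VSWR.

Γ = (Z_L − Z_0)/(Z_L + Z_0) = (95 + j210)/(245 + j210)
|Γ| = 230/323 = 0.714
VSWR = (1 + |Γ|)/(1 − |Γ|) = 1.71/0.286

VSWR ≈ 6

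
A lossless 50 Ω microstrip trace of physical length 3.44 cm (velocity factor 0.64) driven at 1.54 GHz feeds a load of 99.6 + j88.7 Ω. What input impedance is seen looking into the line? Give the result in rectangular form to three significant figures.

λ = v/f = 0.64·c / 1.54 GHz = 0.125 m
βl = 2π·l/λ = 2π × 0.276 = 99.3°
tan(βl) = tan(99.3°) = -6.09
Z_in = Z_0·(Z_L + jZ_0·tanβl)/(Z_0 + jZ_L·tanβl)
     = 50·(99.6 − j216)/(590 − j606)

Z_in ≈ 13.2 − j4.67 Ω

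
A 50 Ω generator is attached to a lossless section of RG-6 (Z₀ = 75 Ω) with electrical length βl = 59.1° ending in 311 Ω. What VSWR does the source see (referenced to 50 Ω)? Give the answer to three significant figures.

tan(βl) = 1.67
Z_in = Z_0·(Z_L + jZ_0·tanβl)/(Z_0 + jZ_L·tanβl) = 24.1 − j41.4 Ω
Γ_s = (Z_in − Z_s)/(Z_in + Z_s) = (-25.9 − j41.4)/(74.1 − j41.4), |Γ_s| = 0.576
VSWR = (1 + |Γ_s|)/(1 − |Γ_s|)

VSWR ≈ 3.72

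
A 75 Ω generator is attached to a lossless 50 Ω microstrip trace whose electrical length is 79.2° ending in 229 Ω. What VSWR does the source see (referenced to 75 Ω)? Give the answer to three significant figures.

VSWR ≈ 6.74

tan(βl) = 5.24
Z_in = Z_0·(Z_L + jZ_0·tanβl)/(Z_0 + jZ_L·tanβl) = 11.3 − j9.07 Ω
Γ_s = (Z_in − Z_s)/(Z_in + Z_s) = (-63.7 − j9.07)/(86.3 − j9.07), |Γ_s| = 0.742
VSWR = (1 + |Γ_s|)/(1 − |Γ_s|)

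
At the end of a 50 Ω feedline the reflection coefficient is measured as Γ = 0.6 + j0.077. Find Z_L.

Z_L ≈ 191 + j46.4 Ω

Z_L = Z_0·(1 + Γ)/(1 − Γ) = 50·(1.6 + j0.077)/(0.4 − j0.077)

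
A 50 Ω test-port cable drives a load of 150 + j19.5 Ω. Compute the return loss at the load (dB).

Γ = (100 + j19.5)/(200 + j19.5), |Γ| = 0.507
RL = −20·log₁₀|Γ| = −20·log₁₀(0.507)

RL ≈ 5.9 dB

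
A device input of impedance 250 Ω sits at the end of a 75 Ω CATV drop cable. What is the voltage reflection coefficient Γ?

Γ = 0.538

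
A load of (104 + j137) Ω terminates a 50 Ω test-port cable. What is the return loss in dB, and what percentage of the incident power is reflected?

RL ≈ 2.92 dB; 51% of incident power reflected

Γ = (54 + j137)/(154 + j137), |Γ| = 0.714
RL = −20·log₁₀(0.714) = 2.92 dB
P_refl/P_inc = |Γ|² = 0.51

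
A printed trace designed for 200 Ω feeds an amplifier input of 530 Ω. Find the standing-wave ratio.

VSWR ≈ 2.65

Γ = (530 − 200)/(530 + 200) = 0.452
VSWR = (1 + 0.452)/(1 − 0.452)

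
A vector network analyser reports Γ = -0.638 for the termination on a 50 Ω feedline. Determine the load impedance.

Z_L ≈ 11.1 Ω

Z_L = Z_0·(1 + Γ)/(1 − Γ) = 50·(0.362)/(1.64)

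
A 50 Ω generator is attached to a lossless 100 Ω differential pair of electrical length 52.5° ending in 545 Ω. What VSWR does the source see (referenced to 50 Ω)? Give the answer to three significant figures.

VSWR ≈ 5.85

tan(βl) = 1.3
Z_in = Z_0·(Z_L + jZ_0·tanβl)/(Z_0 + jZ_L·tanβl) = 28.6 − j72.7 Ω
Γ_s = (Z_in − Z_s)/(Z_in + Z_s) = (-21.4 − j72.7)/(78.6 − j72.7), |Γ_s| = 0.708
VSWR = (1 + |Γ_s|)/(1 − |Γ_s|)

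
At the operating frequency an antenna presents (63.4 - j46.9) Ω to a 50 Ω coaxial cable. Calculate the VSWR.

Γ = (Z_L − Z_0)/(Z_L + Z_0) = (13.4 − j46.9)/(113.4 − j46.9)
|Γ| = 48.8/123 = 0.397
VSWR = (1 + |Γ|)/(1 − |Γ|) = 1.4/0.603

VSWR ≈ 2.32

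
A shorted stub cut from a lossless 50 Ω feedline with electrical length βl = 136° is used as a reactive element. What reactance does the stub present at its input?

tan(βl) = -0.966
For a shorted stub, Z_in = jZ_0·tan(βl)

X_in ≈ -48.3 Ω (capacitive)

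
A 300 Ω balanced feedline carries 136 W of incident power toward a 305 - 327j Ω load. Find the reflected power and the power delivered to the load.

|Γ| = |(5 − j327)/(605 − j327)| = 0.476
|Γ|² = 0.226
P_refl = |Γ|²·P_inc = 30.8 W, P_del = (1 − |Γ|²)·P_inc = 105 W

P_reflected ≈ 30.8 W; P_delivered ≈ 105 W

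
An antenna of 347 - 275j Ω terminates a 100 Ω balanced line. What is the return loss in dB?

RL ≈ 3.04 dB

Γ = (247 − j275)/(447 − j275), |Γ| = 0.704
RL = −20·log₁₀|Γ| = −20·log₁₀(0.704)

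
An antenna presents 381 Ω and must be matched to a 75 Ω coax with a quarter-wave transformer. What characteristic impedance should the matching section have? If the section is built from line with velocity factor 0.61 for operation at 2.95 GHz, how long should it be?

Z_qwt ≈ 169 Ω; length ≈ 1.55 cm

Z_qwt = √(Z_0·R_L) = √(75 × 381) = √28580
λ = 0.61·c/f = 0.062 m, so l = λ/4 = 0.0155 m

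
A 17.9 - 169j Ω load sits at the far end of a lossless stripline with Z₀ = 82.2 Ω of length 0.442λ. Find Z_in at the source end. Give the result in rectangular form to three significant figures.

βl = 2π × 0.442 = 159°
tan(βl) = tan(159°) = -0.381
Z_in = Z_0·(Z_L + jZ_0·tanβl)/(Z_0 + jZ_L·tanβl)
     = 82.2·(17.9 − j200)/(17.7 − j6.83)

Z_in ≈ 384 − j781 Ω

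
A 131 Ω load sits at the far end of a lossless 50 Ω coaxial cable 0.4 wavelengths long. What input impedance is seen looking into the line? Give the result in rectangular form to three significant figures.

Z_in ≈ 43.3 + j46.1 Ω

βl = 2π × 0.4 = 144°
tan(βl) = tan(144°) = -0.727
Z_in = Z_0·(Z_L + jZ_0·tanβl)/(Z_0 + jZ_L·tanβl)
     = 50·(131 − j36.3)/(50 − j95.2)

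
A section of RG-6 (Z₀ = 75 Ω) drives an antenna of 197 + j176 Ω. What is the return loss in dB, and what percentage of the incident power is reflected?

RL ≈ 3.6 dB; 43.7% of incident power reflected

Γ = (122 + j176)/(272 + j176), |Γ| = 0.661
RL = −20·log₁₀(0.661) = 3.6 dB
P_refl/P_inc = |Γ|² = 0.437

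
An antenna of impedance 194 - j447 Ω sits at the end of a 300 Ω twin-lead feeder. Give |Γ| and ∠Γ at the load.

Γ ≈ 0.69 ∠ -61.2°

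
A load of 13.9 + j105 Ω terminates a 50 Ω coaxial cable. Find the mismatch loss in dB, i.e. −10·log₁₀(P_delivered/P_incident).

mismatch loss ≈ 7.35 dB

Γ = (-36.1 + j105)/(63.9 + j105), |Γ| = 0.903
|Γ|² = 0.816, so P_del/P_inc = 1 − |Γ|² = 0.184
ML = −10·log₁₀(1 − |Γ|²)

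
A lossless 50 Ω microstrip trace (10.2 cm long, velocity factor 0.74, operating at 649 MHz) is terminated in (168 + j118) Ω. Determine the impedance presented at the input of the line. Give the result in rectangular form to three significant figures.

Z_in ≈ 10 + j7.66 Ω

λ = v/f = 0.74·c / 649 MHz = 0.342 m
βl = 2π·l/λ = 2π × 0.298 = 107°
tan(βl) = tan(107°) = -3.2
Z_in = Z_0·(Z_L + jZ_0·tanβl)/(Z_0 + jZ_L·tanβl)
     = 50·(168 − j42.1)/(428 − j538)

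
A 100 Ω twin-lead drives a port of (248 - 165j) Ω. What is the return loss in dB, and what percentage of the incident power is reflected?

RL ≈ 4.8 dB; 33.1% of incident power reflected

Γ = (148 − j165)/(348 − j165), |Γ| = 0.576
RL = −20·log₁₀(0.576) = 4.8 dB
P_refl/P_inc = |Γ|² = 0.331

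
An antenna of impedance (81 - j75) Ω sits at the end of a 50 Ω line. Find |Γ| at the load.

Γ = (Z_L − Z_0)/(Z_L + Z_0) = (31 − j75)/(131 − j75)
|Γ| = 81.2/151

|Γ| ≈ 0.538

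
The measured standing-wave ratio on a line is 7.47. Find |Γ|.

|Γ| ≈ 0.764

|Γ| = (S − 1)/(S + 1) = (7.47 − 1)/(7.47 + 1) = 6.47/8.47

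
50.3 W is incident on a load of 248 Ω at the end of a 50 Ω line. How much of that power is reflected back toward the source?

Γ = (248 − 50)/(248 + 50) = 0.664
|Γ|² = 0.441
P_refl = |Γ|²·P_inc = 22.2 W, P_del = (1 − |Γ|²)·P_inc = 28.1 W

P_reflected ≈ 22.2 W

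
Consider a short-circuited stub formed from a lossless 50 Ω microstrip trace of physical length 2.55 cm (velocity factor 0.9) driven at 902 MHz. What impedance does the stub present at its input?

λ = v/f = 0.9·c / 902 MHz = 0.299 m
βl = 2π·l/λ = 2π × 0.0852 = 30.7°
tan(βl) = 0.593
For a short-circuited stub, Z_in = jZ_0·tan(βl)

Z_in ≈ +j29.7 Ω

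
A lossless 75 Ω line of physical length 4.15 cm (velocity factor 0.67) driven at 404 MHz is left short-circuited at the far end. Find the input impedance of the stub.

λ = v/f = 0.67·c / 404 MHz = 0.498 m
βl = 2π·l/λ = 2π × 0.0834 = 30°
tan(βl) = 0.578
For a short-circuited stub, Z_in = jZ_0·tan(βl)

Z_in ≈ +j43.4 Ω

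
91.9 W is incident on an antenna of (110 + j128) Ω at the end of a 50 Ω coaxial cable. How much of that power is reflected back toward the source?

P_reflected ≈ 43.7 W

|Γ| = |(60 + j128)/(160 + j128)| = 0.69
|Γ|² = 0.476
P_refl = |Γ|²·P_inc = 43.7 W, P_del = (1 − |Γ|²)·P_inc = 48.2 W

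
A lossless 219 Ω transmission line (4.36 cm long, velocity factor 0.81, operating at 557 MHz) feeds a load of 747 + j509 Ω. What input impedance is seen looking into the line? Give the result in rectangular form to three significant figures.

Z_in ≈ 173 − j350 Ω

λ = v/f = 0.81·c / 557 MHz = 0.436 m
βl = 2π·l/λ = 2π × 0.0999 = 36°
tan(βl) = tan(36°) = 0.726
Z_in = Z_0·(Z_L + jZ_0·tanβl)/(Z_0 + jZ_L·tanβl)
     = 219·(747 + j668)/(-151 + j542)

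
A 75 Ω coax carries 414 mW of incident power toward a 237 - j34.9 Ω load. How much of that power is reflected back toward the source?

P_reflected ≈ 115 mW

|Γ| = |(162 − j34.9)/(312 − j34.9)| = 0.528
|Γ|² = 0.279
P_refl = |Γ|²·P_inc = 115 mW, P_del = (1 − |Γ|²)·P_inc = 299 mW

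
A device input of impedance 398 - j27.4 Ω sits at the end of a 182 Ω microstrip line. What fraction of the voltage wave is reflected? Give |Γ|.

|Γ| ≈ 0.375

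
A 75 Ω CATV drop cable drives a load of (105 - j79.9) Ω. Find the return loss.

Γ = (30 − j79.9)/(180 − j79.9), |Γ| = 0.433
RL = −20·log₁₀|Γ| = −20·log₁₀(0.433)

RL ≈ 7.26 dB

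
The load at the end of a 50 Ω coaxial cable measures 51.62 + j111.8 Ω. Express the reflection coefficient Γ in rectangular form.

Γ ≈ 0.555 + j0.49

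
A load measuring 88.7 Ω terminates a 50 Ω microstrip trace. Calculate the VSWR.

Γ = (88.7 − 50)/(88.7 + 50) = 0.279
VSWR = (1 + 0.279)/(1 − 0.279)

VSWR ≈ 1.77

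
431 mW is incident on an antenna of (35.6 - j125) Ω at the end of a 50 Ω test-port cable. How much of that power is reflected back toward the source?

P_reflected ≈ 297 mW

|Γ| = |(-14.4 − j125)/(85.6 − j125)| = 0.831
|Γ|² = 0.69
P_refl = |Γ|²·P_inc = 297 mW, P_del = (1 − |Γ|²)·P_inc = 134 mW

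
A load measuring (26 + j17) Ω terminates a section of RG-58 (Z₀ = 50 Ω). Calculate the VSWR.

VSWR ≈ 2.21

Γ = (Z_L − Z_0)/(Z_L + Z_0) = (-24 + j17)/(76 + j17)
|Γ| = 29.4/77.9 = 0.378
VSWR = (1 + |Γ|)/(1 − |Γ|) = 1.38/0.622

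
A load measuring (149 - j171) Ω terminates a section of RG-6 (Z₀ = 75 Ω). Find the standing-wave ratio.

Γ = (Z_L − Z_0)/(Z_L + Z_0) = (74 − j171)/(224 − j171)
|Γ| = 186/282 = 0.661
VSWR = (1 + |Γ|)/(1 − |Γ|) = 1.66/0.339

VSWR ≈ 4.9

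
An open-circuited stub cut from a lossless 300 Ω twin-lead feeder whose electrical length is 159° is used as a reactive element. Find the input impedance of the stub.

Z_in ≈ +j782 Ω

tan(βl) = -0.384
For an open-circuited stub, Z_in = −jZ_0·cot(βl) = −jZ_0/tan(βl)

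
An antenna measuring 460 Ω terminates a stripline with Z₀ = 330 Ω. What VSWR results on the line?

VSWR ≈ 1.39

Γ = (460 − 330)/(460 + 330) = 0.165
VSWR = (1 + 0.165)/(1 − 0.165)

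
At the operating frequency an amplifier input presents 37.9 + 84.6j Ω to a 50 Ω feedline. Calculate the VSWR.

VSWR ≈ 5.68

Γ = (Z_L − Z_0)/(Z_L + Z_0) = (-12.1 + j84.6)/(87.9 + j84.6)
|Γ| = 85.5/122 = 0.701
VSWR = (1 + |Γ|)/(1 − |Γ|) = 1.7/0.299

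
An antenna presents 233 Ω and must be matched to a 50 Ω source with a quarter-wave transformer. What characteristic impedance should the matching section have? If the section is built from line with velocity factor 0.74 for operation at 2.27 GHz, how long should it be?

Z_qwt ≈ 108 Ω; length ≈ 2.44 cm

Z_qwt = √(Z_0·R_L) = √(50 × 233) = √11650
λ = 0.74·c/f = 0.0978 m, so l = λ/4 = 0.0244 m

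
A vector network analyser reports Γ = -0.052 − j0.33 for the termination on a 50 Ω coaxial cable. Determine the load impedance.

Z_L = Z_0·(1 + Γ)/(1 − Γ) = 50·(0.948 − j0.33)/(1.05 + j0.33)

Z_L ≈ 36.5 − j27.1 Ω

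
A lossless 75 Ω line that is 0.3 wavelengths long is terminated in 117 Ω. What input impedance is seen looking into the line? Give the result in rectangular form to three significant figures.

Z_in ≈ 50.9 + j13.8 Ω

βl = 2π × 0.3 = 108°
tan(βl) = tan(108°) = -3.08
Z_in = Z_0·(Z_L + jZ_0·tanβl)/(Z_0 + jZ_L·tanβl)
     = 75·(117 − j231)/(75 − j360)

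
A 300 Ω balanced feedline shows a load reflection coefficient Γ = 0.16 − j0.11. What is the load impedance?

Z_L = Z_0·(1 + Γ)/(1 − Γ) = 300·(1.16 − j0.11)/(0.84 + j0.11)

Z_L ≈ 402 − j92 Ω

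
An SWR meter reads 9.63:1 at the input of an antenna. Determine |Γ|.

|Γ| = (S − 1)/(S + 1) = (9.63 − 1)/(9.63 + 1) = 8.63/10.6

|Γ| ≈ 0.812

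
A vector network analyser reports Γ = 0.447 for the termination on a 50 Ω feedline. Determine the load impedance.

Z_L ≈ 131 Ω

Z_L = Z_0·(1 + Γ)/(1 − Γ) = 50·(1.45)/(0.553)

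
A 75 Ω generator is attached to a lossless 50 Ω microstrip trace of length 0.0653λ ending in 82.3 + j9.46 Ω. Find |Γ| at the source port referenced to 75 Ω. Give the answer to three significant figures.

βl = 2π × 0.0653 = 23.5°
tan(βl) = 0.435
Z_in = Z_0·(Z_L + jZ_0·tanβl)/(Z_0 + jZ_L·tanβl) = 72.2 − j22.4 Ω
Γ_s = (Z_in − Z_s)/(Z_in + Z_s) = (-2.76 − j22.4)/(147 − j22.4), |Γ_s| = 0.151

|Γ| ≈ 0.151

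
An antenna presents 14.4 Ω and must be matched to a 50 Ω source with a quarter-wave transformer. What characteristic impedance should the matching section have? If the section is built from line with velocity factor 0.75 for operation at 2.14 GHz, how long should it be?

Z_qwt = √(Z_0·R_L) = √(50 × 14.4) = √720
λ = 0.75·c/f = 0.105 m, so l = λ/4 = 0.0263 m

Z_qwt ≈ 26.8 Ω; length ≈ 2.63 cm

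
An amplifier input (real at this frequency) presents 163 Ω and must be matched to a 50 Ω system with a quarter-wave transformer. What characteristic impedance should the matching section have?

Z_qwt ≈ 90.3 Ω

Z_qwt = √(Z_0·R_L) = √(50 × 163) = √8150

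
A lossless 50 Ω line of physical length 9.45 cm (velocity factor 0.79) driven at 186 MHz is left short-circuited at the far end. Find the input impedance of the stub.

Z_in ≈ +j25.1 Ω

λ = v/f = 0.79·c / 186 MHz = 1.27 m
βl = 2π·l/λ = 2π × 0.0742 = 26.7°
tan(βl) = 0.503
For a short-circuited stub, Z_in = jZ_0·tan(βl)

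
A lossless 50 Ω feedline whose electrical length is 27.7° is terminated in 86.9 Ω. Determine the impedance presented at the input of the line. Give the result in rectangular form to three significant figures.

Z_in ≈ 60.5 − j28.9 Ω

tan(βl) = tan(27.7°) = 0.525
Z_in = Z_0·(Z_L + jZ_0·tanβl)/(Z_0 + jZ_L·tanβl)
     = 50·(86.9 + j26.3)/(50 + j45.6)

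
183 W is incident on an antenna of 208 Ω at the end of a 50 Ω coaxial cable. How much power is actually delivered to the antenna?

Γ = (208 − 50)/(208 + 50) = 0.612
|Γ|² = 0.375
P_refl = |Γ|²·P_inc = 68.6 W, P_del = (1 − |Γ|²)·P_inc = 114 W

P_delivered ≈ 114 W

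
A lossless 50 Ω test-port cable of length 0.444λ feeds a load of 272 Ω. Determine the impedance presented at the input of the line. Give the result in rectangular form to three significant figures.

βl = 2π × 0.444 = 160°
tan(βl) = tan(160°) = -0.367
Z_in = Z_0·(Z_L + jZ_0·tanβl)/(Z_0 + jZ_L·tanβl)
     = 50·(272 − j18.4)/(50 − j99.9)

Z_in ≈ 61.9 + j105 Ω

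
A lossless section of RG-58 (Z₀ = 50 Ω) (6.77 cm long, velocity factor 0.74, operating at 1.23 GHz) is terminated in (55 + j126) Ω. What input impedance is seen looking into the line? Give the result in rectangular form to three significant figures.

λ = v/f = 0.74·c / 1.23 GHz = 0.18 m
βl = 2π·l/λ = 2π × 0.375 = 135°
tan(βl) = tan(135°) = -0.999
Z_in = Z_0·(Z_L + jZ_0·tanβl)/(Z_0 + jZ_L·tanβl)
     = 50·(55 + j76.1)/(176 − j54.9)

Z_in ≈ 8.09 + j24.2 Ω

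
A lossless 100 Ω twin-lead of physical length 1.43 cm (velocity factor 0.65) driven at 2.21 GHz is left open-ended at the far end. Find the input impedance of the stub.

λ = v/f = 0.65·c / 2.21 GHz = 0.0882 m
βl = 2π·l/λ = 2π × 0.162 = 58.3°
tan(βl) = 1.62
For an open-ended stub, Z_in = −jZ_0·cot(βl) = −jZ_0/tan(βl)

Z_in ≈ −j61.7 Ω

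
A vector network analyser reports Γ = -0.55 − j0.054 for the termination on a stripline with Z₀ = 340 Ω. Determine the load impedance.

Z_L = Z_0·(1 + Γ)/(1 − Γ) = 340·(0.45 − j0.054)/(1.55 + j0.054)

Z_L ≈ 98.2 − j15.3 Ω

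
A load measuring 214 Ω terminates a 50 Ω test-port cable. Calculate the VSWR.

Γ = (214 − 50)/(214 + 50) = 0.621
VSWR = (1 + 0.621)/(1 − 0.621)

VSWR ≈ 4.28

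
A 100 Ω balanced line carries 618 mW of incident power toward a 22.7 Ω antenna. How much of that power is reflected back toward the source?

Γ = (22.7 − 100)/(22.7 + 100) = -0.63
|Γ|² = 0.397
P_refl = |Γ|²·P_inc = 245 mW, P_del = (1 − |Γ|²)·P_inc = 373 mW

P_reflected ≈ 245 mW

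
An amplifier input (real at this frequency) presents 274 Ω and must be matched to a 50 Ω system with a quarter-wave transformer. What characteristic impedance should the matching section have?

Z_qwt = √(Z_0·R_L) = √(50 × 274) = √13700

Z_qwt ≈ 117 Ω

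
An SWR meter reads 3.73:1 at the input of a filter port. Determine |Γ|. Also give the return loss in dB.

|Γ| ≈ 0.577; return loss ≈ 4.77 dB

|Γ| = (S − 1)/(S + 1) = (3.73 − 1)/(3.73 + 1) = 2.73/4.73
RL = −20·log₁₀|Γ| = −20·log₁₀(0.577)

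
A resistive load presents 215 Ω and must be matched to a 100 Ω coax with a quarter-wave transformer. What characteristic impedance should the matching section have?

Z_qwt = √(Z_0·R_L) = √(100 × 215) = √21500

Z_qwt ≈ 147 Ω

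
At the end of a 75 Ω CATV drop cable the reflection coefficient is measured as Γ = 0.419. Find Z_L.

Z_L ≈ 183 Ω

Z_L = Z_0·(1 + Γ)/(1 − Γ) = 75·(1.42)/(0.581)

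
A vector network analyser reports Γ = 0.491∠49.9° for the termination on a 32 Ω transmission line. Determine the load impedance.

Z_L = Z_0·(1 + Γ)/(1 − Γ) = 32·(1.32 + j0.376)/(0.684 − j0.376)

Z_L ≈ 39.9 + j39.5 Ω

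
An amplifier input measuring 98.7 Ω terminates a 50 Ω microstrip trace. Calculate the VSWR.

Γ = (98.7 − 50)/(98.7 + 50) = 0.328
VSWR = (1 + 0.328)/(1 − 0.328)

VSWR ≈ 1.97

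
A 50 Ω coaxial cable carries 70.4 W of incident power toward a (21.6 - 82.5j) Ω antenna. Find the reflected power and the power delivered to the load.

|Γ| = |(-28.4 − j82.5)/(71.6 − j82.5)| = 0.799
|Γ|² = 0.638
P_refl = |Γ|²·P_inc = 44.9 W, P_del = (1 − |Γ|²)·P_inc = 25.5 W

P_reflected ≈ 44.9 W; P_delivered ≈ 25.5 W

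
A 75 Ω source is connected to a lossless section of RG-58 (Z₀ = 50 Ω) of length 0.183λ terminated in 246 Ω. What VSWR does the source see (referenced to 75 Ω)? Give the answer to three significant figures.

VSWR ≈ 6.71

βl = 2π × 0.183 = 65.9°
tan(βl) = 2.23
Z_in = Z_0·(Z_L + jZ_0·tanβl)/(Z_0 + jZ_L·tanβl) = 12.1 − j21.3 Ω
Γ_s = (Z_in − Z_s)/(Z_in + Z_s) = (-62.9 − j21.3)/(87.1 − j21.3), |Γ_s| = 0.741
VSWR = (1 + |Γ_s|)/(1 − |Γ_s|)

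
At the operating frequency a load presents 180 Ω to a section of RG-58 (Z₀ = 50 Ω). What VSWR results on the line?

Γ = (180 − 50)/(180 + 50) = 0.565
VSWR = (1 + 0.565)/(1 − 0.565)

VSWR ≈ 3.6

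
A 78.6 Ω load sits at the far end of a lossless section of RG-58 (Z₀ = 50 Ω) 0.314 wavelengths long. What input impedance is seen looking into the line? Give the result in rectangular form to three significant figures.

Z_in ≈ 35 + j11.8 Ω

βl = 2π × 0.314 = 113°
tan(βl) = tan(113°) = -2.35
Z_in = Z_0·(Z_L + jZ_0·tanβl)/(Z_0 + jZ_L·tanβl)
     = 50·(78.6 − j118)/(50 − j185)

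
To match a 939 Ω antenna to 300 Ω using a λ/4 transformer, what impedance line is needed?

Z_qwt ≈ 531 Ω

Z_qwt = √(Z_0·R_L) = √(300 × 939) = √281700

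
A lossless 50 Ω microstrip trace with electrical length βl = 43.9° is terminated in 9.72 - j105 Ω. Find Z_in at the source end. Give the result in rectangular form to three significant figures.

Z_in ≈ 2.04 − j19 Ω

tan(βl) = tan(43.9°) = 0.962
Z_in = Z_0·(Z_L + jZ_0·tanβl)/(Z_0 + jZ_L·tanβl)
     = 50·(9.72 − j56.9)/(151 + j9.35)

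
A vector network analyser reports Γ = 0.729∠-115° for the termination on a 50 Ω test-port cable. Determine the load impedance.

Z_L = Z_0·(1 + Γ)/(1 − Γ) = 50·(0.692 − j0.661)/(1.31 + j0.661)

Z_L ≈ 10.9 − j30.8 Ω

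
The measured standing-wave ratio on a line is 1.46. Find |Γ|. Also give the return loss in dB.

|Γ| ≈ 0.187; return loss ≈ 14.6 dB

|Γ| = (S − 1)/(S + 1) = (1.46 − 1)/(1.46 + 1) = 0.46/2.46
RL = −20·log₁₀|Γ| = −20·log₁₀(0.187)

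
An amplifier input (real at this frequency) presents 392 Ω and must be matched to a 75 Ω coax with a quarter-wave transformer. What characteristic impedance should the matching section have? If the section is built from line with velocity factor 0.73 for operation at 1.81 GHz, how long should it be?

Z_qwt ≈ 171 Ω; length ≈ 3.02 cm

Z_qwt = √(Z_0·R_L) = √(75 × 392) = √29400
λ = 0.73·c/f = 0.121 m, so l = λ/4 = 0.0302 m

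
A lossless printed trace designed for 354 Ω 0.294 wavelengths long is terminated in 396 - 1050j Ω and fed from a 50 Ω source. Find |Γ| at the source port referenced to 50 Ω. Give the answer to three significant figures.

|Γ| ≈ 0.911

βl = 2π × 0.294 = 106°
tan(βl) = -3.52
Z_in = Z_0·(Z_L + jZ_0·tanβl)/(Z_0 + jZ_L·tanβl) = 50.7 + j222 Ω
Γ_s = (Z_in − Z_s)/(Z_in + Z_s) = (0.657 + j222)/(101 + j222), |Γ_s| = 0.911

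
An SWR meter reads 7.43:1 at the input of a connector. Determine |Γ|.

|Γ| = (S − 1)/(S + 1) = (7.43 − 1)/(7.43 + 1) = 6.43/8.43

|Γ| ≈ 0.763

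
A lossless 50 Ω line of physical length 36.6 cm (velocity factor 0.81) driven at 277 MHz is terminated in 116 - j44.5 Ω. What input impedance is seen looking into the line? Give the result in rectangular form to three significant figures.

λ = v/f = 0.81·c / 277 MHz = 0.877 m
βl = 2π·l/λ = 2π × 0.417 = 150°
tan(βl) = tan(150°) = -0.573
Z_in = Z_0·(Z_L + jZ_0·tanβl)/(Z_0 + jZ_L·tanβl)
     = 50·(116 − j73.1)/(24.5 − j66.4)

Z_in ≈ 76.8 + j59 Ω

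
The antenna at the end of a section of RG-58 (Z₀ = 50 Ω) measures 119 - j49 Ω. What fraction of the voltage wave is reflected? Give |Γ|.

|Γ| ≈ 0.481

Γ = (Z_L − Z_0)/(Z_L + Z_0) = (69 − j49)/(169 − j49)
|Γ| = 84.6/176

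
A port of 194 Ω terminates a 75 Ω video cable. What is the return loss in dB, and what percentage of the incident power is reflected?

Γ = (194 − 75)/(194 + 75) = 0.442
RL = −20·log₁₀(0.442) = 7.08 dB
P_refl/P_inc = |Γ|² = 0.196

RL ≈ 7.08 dB; 19.6% of incident power reflected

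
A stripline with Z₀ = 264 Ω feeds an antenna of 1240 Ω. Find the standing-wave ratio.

VSWR ≈ 4.7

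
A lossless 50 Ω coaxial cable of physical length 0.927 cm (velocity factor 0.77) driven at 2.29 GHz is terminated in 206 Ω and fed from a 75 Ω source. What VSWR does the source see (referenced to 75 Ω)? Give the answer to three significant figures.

VSWR ≈ 3.81

λ = v/f = 0.77·c / 2.29 GHz = 0.101 m
βl = 2π·l/λ = 2π × 0.0919 = 33.1°
tan(βl) = 0.651
Z_in = Z_0·(Z_L + jZ_0·tanβl)/(Z_0 + jZ_L·tanβl) = 35.8 − j63.4 Ω
Γ_s = (Z_in − Z_s)/(Z_in + Z_s) = (-39.2 − j63.4)/(111 − j63.4), |Γ_s| = 0.584
VSWR = (1 + |Γ_s|)/(1 − |Γ_s|)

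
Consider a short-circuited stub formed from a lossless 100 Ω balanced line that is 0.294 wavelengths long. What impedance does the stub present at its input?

Z_in ≈ −j352 Ω

βl = 2π × 0.294 = 106°
tan(βl) = -3.52
For a short-circuited stub, Z_in = jZ_0·tan(βl)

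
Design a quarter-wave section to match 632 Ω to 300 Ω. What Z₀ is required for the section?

Z_qwt ≈ 435 Ω

Z_qwt = √(Z_0·R_L) = √(300 × 632) = √189600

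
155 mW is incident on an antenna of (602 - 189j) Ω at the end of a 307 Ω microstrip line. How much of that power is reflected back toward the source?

|Γ| = |(295 − j189)/(909 − j189)| = 0.377
|Γ|² = 0.142
P_refl = |Γ|²·P_inc = 22.1 mW, P_del = (1 − |Γ|²)·P_inc = 133 mW

P_reflected ≈ 22.1 mW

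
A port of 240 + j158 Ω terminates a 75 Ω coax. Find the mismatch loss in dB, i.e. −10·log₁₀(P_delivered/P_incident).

Γ = (165 + j158)/(315 + j158), |Γ| = 0.648
|Γ|² = 0.42, so P_del/P_inc = 1 − |Γ|² = 0.58
ML = −10·log₁₀(1 − |Γ|²)

mismatch loss ≈ 2.37 dB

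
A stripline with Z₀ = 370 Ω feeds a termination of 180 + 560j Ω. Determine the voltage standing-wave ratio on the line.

VSWR ≈ 7.11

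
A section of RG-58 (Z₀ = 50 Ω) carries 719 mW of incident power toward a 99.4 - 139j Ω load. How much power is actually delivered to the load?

|Γ| = |(49.4 − j139)/(149.4 − j139)| = 0.723
|Γ|² = 0.523
P_refl = |Γ|²·P_inc = 376 mW, P_del = (1 − |Γ|²)·P_inc = 343 mW

P_delivered ≈ 343 mW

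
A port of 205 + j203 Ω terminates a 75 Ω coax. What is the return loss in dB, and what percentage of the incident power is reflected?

RL ≈ 3.14 dB; 48.6% of incident power reflected

Γ = (130 + j203)/(280 + j203), |Γ| = 0.697
RL = −20·log₁₀(0.697) = 3.14 dB
P_refl/P_inc = |Γ|² = 0.486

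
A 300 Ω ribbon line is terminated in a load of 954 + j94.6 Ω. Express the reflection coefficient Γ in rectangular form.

Γ = (Z_L − Z_0)/(Z_L + Z_0) = (654 + j94.6)/(1254 + j94.6)

Γ ≈ 0.524 + j0.0359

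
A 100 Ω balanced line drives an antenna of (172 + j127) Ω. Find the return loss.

Γ = (72 + j127)/(272 + j127), |Γ| = 0.486
RL = −20·log₁₀|Γ| = −20·log₁₀(0.486)

RL ≈ 6.26 dB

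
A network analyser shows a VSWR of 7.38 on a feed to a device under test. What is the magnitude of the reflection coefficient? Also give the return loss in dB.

|Γ| ≈ 0.761; return loss ≈ 2.37 dB

|Γ| = (S − 1)/(S + 1) = (7.38 − 1)/(7.38 + 1) = 6.38/8.38
RL = −20·log₁₀|Γ| = −20·log₁₀(0.761)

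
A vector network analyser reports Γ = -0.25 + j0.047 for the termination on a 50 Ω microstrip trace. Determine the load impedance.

Z_L ≈ 29.9 + j3 Ω

Z_L = Z_0·(1 + Γ)/(1 − Γ) = 50·(0.75 + j0.047)/(1.25 − j0.047)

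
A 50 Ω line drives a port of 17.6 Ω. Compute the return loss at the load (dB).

Γ = (17.6 − 50)/(17.6 + 50) = -0.479
RL = −20·log₁₀|Γ| = −20·log₁₀(0.479)

RL ≈ 6.39 dB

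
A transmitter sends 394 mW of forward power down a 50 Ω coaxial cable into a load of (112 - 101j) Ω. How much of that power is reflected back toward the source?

P_reflected ≈ 152 mW

|Γ| = |(62 − j101)/(162 − j101)| = 0.621
|Γ|² = 0.385
P_refl = |Γ|²·P_inc = 152 mW, P_del = (1 − |Γ|²)·P_inc = 242 mW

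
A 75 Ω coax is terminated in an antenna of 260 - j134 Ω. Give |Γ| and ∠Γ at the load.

Γ ≈ 0.633 ∠ -14.1°

Γ = (Z_L − Z_0)/(Z_L + Z_0) = (185 − j134)/(335 − j134)
|Γ| = 228/361 = 0.633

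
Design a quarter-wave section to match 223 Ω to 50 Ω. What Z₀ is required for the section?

Z_qwt = √(Z_0·R_L) = √(50 × 223) = √11150

Z_qwt ≈ 106 Ω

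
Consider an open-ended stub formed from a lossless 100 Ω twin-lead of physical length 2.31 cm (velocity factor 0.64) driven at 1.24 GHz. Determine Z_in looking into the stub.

λ = v/f = 0.64·c / 1.24 GHz = 0.155 m
βl = 2π·l/λ = 2π × 0.149 = 53.7°
tan(βl) = 1.36
For an open-ended stub, Z_in = −jZ_0·cot(βl) = −jZ_0/tan(βl)

Z_in ≈ −j73.4 Ω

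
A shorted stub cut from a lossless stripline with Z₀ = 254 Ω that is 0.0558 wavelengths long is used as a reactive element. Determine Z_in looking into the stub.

Z_in ≈ +j92.9 Ω

βl = 2π × 0.0558 = 20.1°
tan(βl) = 0.366
For a shorted stub, Z_in = jZ_0·tan(βl)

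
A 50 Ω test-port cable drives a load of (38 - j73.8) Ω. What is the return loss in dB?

Γ = (-12 − j73.8)/(88 − j73.8), |Γ| = 0.651
RL = −20·log₁₀|Γ| = −20·log₁₀(0.651)

RL ≈ 3.73 dB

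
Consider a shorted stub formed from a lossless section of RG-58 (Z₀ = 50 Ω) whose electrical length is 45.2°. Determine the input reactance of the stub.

tan(βl) = 1.01
For a shorted stub, Z_in = jZ_0·tan(βl)

X_in ≈ 50.4 Ω (inductive)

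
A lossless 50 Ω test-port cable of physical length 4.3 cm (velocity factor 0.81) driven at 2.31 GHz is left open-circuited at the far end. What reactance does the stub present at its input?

X_in ≈ 77.5 Ω (inductive)

λ = v/f = 0.81·c / 2.31 GHz = 0.105 m
βl = 2π·l/λ = 2π × 0.409 = 147°
tan(βl) = -0.646
For an open-circuited stub, Z_in = −jZ_0·cot(βl) = −jZ_0/tan(βl)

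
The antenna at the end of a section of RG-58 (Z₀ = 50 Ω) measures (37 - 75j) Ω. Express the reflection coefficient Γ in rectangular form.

Γ ≈ 0.341 − j0.568

Γ = (Z_L − Z_0)/(Z_L + Z_0) = (-13 − j75)/(87 − j75)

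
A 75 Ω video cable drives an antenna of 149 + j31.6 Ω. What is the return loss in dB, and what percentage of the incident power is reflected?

Γ = (74 + j31.6)/(224 + j31.6), |Γ| = 0.356
RL = −20·log₁₀(0.356) = 8.98 dB
P_refl/P_inc = |Γ|² = 0.127

RL ≈ 8.98 dB; 12.7% of incident power reflected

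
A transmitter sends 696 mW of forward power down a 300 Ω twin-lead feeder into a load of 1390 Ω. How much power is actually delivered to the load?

Γ = (1390 − 300)/(1390 + 300) = 0.645
|Γ|² = 0.416
P_refl = |Γ|²·P_inc = 290 mW, P_del = (1 − |Γ|²)·P_inc = 406 mW

P_delivered ≈ 406 mW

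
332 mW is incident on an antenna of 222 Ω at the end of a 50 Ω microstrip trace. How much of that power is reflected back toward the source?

P_reflected ≈ 133 mW

Γ = (222 − 50)/(222 + 50) = 0.632
|Γ|² = 0.4
P_refl = |Γ|²·P_inc = 133 mW, P_del = (1 − |Γ|²)·P_inc = 199 mW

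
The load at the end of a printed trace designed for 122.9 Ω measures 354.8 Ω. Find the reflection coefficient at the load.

Γ = 0.485

Γ = (Z_L − Z_0)/(Z_L + Z_0) = (354.8 − 122.9)/(354.8 + 122.9) = 231.9/477.7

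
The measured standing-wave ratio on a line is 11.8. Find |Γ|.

|Γ| ≈ 0.844

|Γ| = (S − 1)/(S + 1) = (11.8 − 1)/(11.8 + 1) = 10.8/12.8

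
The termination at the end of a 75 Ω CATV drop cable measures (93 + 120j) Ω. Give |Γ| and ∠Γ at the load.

Γ = (Z_L − Z_0)/(Z_L + Z_0) = (18 + j120)/(168 + j120)
|Γ| = 121/206 = 0.588

Γ ≈ 0.588 ∠ 45.9°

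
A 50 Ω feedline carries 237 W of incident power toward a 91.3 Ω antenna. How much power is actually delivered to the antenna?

Γ = (91.3 − 50)/(91.3 + 50) = 0.292
|Γ|² = 0.0854
P_refl = |Γ|²·P_inc = 20.2 W, P_del = (1 − |Γ|²)·P_inc = 217 W

P_delivered ≈ 217 W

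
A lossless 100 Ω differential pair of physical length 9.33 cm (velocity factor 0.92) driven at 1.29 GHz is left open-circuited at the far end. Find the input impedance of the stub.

Z_in ≈ +j235 Ω

λ = v/f = 0.92·c / 1.29 GHz = 0.214 m
βl = 2π·l/λ = 2π × 0.436 = 157°
tan(βl) = -0.425
For an open-circuited stub, Z_in = −jZ_0·cot(βl) = −jZ_0/tan(βl)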